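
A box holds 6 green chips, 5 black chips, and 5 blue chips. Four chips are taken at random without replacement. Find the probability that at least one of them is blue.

P(no blue) = 11/16 × 10/15 × 9/14 × 8/13 = 7920/43680 = 33/182.
P(at least one) = 1 − 33/182 = 149/182.

149/182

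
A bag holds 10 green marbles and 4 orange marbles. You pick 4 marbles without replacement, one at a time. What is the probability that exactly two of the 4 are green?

One ordering (green drawn first) has probability 10/14 × 9/13 × 4/12 × 3/11 = 1080/24024 = 45/1001.
There are C(4,2) = 6 such orderings, each equally likely, so P = 6 × 45/1001 = 270/1001.

270/1001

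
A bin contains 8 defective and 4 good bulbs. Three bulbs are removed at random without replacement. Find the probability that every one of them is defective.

14/55

P(all defective) = 8/12 × 7/11 × 6/10 = 336/1320 = 14/55.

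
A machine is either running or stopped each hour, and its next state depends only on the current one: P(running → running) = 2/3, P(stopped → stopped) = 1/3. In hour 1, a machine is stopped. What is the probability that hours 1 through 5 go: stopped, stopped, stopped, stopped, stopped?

Hour 1 is given. For each transition, use the conditional probability from the current state:
P(stopped | stopped) = 1/3; P(stopped | stopped) = 1/3; P(stopped | stopped) = 1/3; P(stopped | stopped) = 1/3.
P = 1/3 × 1/3 × 1/3 × 1/3 = 1/81.

1/81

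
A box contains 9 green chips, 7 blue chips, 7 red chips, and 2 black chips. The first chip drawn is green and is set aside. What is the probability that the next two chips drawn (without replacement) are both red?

After the first draw, 7 of the remaining 24 chips are red.
P = 7/24 × 6/23 = 42/552 = 7/92.

7/92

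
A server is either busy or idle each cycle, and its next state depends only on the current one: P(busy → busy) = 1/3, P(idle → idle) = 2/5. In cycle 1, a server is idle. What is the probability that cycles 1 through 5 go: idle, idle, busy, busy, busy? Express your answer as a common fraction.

2/75

Cycle 1 is given. For each transition, use the conditional probability from the current state:
P(idle | idle) = 2/5; P(busy | idle) = 3/5; P(busy | busy) = 1/3; P(busy | busy) = 1/3.
P = 2/5 × 3/5 × 1/3 × 1/3 = 6/225 = 2/75.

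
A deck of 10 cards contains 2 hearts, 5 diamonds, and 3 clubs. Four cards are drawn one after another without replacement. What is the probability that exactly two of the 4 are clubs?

3/10

One ordering (clubs drawn first) has probability 3/10 × 2/9 × 7/8 × 6/7 = 252/5040 = 1/20.
There are C(4,2) = 6 such orderings, each equally likely, so P = 6 × 1/20 = 3/10.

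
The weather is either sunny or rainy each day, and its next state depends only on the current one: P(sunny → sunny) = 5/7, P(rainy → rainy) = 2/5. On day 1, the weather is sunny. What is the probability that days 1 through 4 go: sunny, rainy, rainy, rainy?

Day 1 is given. For each transition, use the conditional probability from the current state:
P(rainy | sunny) = 2/7; P(rainy | rainy) = 2/5; P(rainy | rainy) = 2/5.
P = 2/7 × 2/5 × 2/5 = 8/175.

8/175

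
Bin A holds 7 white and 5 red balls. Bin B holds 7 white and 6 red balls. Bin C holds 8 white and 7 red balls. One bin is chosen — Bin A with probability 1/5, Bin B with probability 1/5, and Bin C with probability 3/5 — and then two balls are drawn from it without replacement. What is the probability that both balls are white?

From Bin A: P(both white) = (7/12)(6/11) = 7/22.
From Bin B: P(both white) = (7/13)(6/12) = 7/26.
From Bin C: P(both white) = (8/15)(7/14) = 4/15.
Total probability = (1/5)(7/22) + (1/5)(7/26) + (3/5)(4/15) = 992/3575.

992/3575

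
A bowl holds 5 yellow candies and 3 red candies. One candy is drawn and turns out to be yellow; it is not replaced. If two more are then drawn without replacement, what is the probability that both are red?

1/7

With the first candy removed, 3 red remain out of 7.
P = 3/7 × 2/6 = 6/42 = 1/7.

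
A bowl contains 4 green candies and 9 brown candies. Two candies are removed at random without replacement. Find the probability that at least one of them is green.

P(no green) = 9/13 × 8/12 = 72/156 = 6/13.
P(at least one) = 1 − 6/13 = 7/13.

7/13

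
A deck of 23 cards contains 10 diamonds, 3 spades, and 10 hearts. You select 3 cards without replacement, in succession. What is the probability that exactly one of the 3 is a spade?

570/1771

One ordering (a spade drawn first) has probability 3/23 × 20/22 × 19/21 = 1140/10626 = 190/1771.
There are C(3,1) = 3 such orderings, each equally likely, so P = 3 × 190/1771 = 570/1771.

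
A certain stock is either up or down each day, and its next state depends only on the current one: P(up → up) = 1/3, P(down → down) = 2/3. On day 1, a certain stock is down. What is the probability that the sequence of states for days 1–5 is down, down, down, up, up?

Day 1 is given. For each transition, use the conditional probability from the current state:
P(down | down) = 2/3; P(down | down) = 2/3; P(up | down) = 1/3; P(up | up) = 1/3.
P = 2/3 × 2/3 × 1/3 × 1/3 = 4/81.

4/81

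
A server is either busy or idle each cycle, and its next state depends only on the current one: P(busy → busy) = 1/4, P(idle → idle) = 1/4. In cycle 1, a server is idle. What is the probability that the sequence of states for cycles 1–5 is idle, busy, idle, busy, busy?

27/256

Cycle 1 is given. For each transition, use the conditional probability from the current state:
P(busy | idle) = 3/4; P(idle | busy) = 3/4; P(busy | idle) = 3/4; P(busy | busy) = 1/4.
P = 3/4 × 3/4 × 3/4 × 1/4 = 27/256.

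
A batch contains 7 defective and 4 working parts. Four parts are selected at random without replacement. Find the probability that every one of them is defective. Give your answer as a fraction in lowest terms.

7/66

P(every draw is defective) = 7/11 × 6/10 × 5/9 × 4/8 = 840/7920 = 7/66.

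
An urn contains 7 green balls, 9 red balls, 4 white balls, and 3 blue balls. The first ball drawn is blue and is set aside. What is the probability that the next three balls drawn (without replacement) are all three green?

1/44

After the first draw, 7 of the remaining 22 balls are green.
P = 7/22 × 6/21 × 5/20 = 210/9240 = 1/44.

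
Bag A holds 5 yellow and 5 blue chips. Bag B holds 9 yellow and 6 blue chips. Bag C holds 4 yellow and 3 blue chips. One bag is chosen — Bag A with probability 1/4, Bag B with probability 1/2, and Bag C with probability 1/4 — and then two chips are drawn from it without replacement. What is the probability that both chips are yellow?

From Bag A: P(both yellow) = (5/10)(4/9) = 2/9.
From Bag B: P(both yellow) = (9/15)(8/14) = 12/35.
From Bag C: P(both yellow) = (4/7)(3/6) = 2/7.
Total probability = (1/4)(2/9) + (1/2)(12/35) + (1/4)(2/7) = 94/315.

94/315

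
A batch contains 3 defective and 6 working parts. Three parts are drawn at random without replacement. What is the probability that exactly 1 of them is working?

One ordering (working drawn first) has probability 6/9 × 3/8 × 2/7 = 36/504 = 1/14.
There are C(3,1) = 3 such orderings, each equally likely, so P = 3 × 1/14 = 3/14.

3/14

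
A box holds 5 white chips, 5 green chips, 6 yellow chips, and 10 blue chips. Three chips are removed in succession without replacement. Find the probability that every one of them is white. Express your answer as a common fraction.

1/260

P = 5/26 × 4/25 × 3/24 = 60/15600 = 1/260.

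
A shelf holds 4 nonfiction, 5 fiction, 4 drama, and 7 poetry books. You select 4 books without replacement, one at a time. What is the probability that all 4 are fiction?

1/969

P(all fiction) = 5/20 × 4/19 × 3/18 × 2/17 = 120/116280 = 1/969.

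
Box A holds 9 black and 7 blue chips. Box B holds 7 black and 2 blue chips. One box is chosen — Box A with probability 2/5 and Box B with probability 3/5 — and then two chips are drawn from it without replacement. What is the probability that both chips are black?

47/100

From Box A: P(both black) = (9/16)(8/15) = 3/10.
From Box B: P(both black) = (7/9)(6/8) = 7/12.
Total probability = (2/5)(3/10) + (3/5)(7/12) = 47/100.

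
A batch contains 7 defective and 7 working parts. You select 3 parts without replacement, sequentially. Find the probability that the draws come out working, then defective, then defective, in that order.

Chain rule:
P = 7/14 × 7/13 × 6/12 = 294/2184 = 7/52.

7/52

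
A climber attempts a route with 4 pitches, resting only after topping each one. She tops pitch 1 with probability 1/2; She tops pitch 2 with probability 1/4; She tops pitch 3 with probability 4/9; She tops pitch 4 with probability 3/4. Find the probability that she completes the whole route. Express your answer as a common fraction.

1/24

Each stage is reached only if all earlier stages succeed, so
P = 1/2 × 1/4 × 4/9 × 3/4 = 12/288 = 1/24.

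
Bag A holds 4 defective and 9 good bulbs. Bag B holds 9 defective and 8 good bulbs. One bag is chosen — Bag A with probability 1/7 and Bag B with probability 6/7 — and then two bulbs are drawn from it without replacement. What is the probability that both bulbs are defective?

368/1547

From Bag A: P(both defective) = (4/13)(3/12) = 1/13.
From Bag B: P(both defective) = (9/17)(8/16) = 9/34.
Total probability = (1/7)(1/13) + (6/7)(9/34) = 368/1547.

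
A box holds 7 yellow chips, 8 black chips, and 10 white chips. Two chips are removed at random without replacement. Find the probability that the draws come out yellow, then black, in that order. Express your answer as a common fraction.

7/75

Multiply the probability of each draw given the previous ones:
P = 7/25 × 8/24 = 56/600 = 7/75.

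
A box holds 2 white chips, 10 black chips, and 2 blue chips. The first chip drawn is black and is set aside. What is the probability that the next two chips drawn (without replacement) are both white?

After the first draw, 2 of the remaining 13 chips are white.
P = 2/13 × 1/12 = 2/156 = 1/78.

1/78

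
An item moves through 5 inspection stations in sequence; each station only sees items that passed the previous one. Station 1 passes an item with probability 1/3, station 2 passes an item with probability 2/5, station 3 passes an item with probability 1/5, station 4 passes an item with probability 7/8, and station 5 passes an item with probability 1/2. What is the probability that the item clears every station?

Each stage is reached only if all earlier stages succeed, so
P = 1/3 × 2/5 × 1/5 × 7/8 × 1/2 = 14/1200 = 7/600.

7/600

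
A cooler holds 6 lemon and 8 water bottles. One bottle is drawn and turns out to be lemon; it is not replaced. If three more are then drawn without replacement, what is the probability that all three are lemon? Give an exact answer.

After the first draw, 5 of the remaining 13 bottles are lemon.
P = 5/13 × 4/12 × 3/11 = 60/1716 = 5/143.

5/143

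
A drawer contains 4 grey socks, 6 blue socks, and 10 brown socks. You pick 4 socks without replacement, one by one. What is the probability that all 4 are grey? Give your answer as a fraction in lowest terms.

1/4845

P(all grey) = 4/20 × 3/19 × 2/18 × 1/17 = 24/116280 = 1/4845.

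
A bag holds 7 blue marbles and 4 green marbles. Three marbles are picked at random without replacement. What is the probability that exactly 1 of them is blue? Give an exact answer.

14/55

One ordering (blue drawn first) has probability 7/11 × 4/10 × 3/9 = 84/990 = 14/165.
There are C(3,1) = 3 such orderings, each equally likely, so P = 3 × 14/165 = 14/55.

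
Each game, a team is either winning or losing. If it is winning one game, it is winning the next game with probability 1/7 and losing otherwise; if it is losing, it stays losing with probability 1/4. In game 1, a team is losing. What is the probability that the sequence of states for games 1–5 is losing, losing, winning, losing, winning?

Game 1 is given. For each transition, use the conditional probability from the current state:
P(losing | losing) = 1/4; P(winning | losing) = 3/4; P(losing | winning) = 6/7; P(winning | losing) = 3/4.
P = 1/4 × 3/4 × 6/7 × 3/4 = 54/448 = 27/224.

27/224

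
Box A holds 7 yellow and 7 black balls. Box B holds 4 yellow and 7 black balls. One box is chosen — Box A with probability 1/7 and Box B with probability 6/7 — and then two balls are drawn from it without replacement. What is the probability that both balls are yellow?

From Box A: P(both yellow) = (7/14)(6/13) = 3/13.
From Box B: P(both yellow) = (4/11)(3/10) = 6/55.
Total probability = (1/7)(3/13) + (6/7)(6/55) = 633/5005.

633/5005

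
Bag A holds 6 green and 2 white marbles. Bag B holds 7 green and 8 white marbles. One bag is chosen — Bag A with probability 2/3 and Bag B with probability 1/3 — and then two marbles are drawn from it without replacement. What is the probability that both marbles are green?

89/210

From Bag A: P(both green) = (6/8)(5/7) = 15/28.
From Bag B: P(both green) = (7/15)(6/14) = 1/5.
Total probability = (2/3)(15/28) + (1/3)(1/5) = 89/210.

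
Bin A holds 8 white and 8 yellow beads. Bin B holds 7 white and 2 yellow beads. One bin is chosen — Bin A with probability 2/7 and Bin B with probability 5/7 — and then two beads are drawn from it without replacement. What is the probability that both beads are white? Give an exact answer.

29/60

From Bin A: P(both white) = (8/16)(7/15) = 7/30.
From Bin B: P(both white) = (7/9)(6/8) = 7/12.
Total probability = (2/7)(7/30) + (5/7)(7/12) = 29/60.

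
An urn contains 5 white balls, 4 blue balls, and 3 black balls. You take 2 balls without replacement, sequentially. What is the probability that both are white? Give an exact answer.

P = 5/12 × 4/11 = 20/132 = 5/33.

5/33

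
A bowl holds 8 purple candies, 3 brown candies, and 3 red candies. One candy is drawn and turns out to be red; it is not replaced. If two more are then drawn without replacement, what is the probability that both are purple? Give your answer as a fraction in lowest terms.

14/39

With the first candy removed, 8 purple remain out of 13.
P = 8/13 × 7/12 = 56/156 = 14/39.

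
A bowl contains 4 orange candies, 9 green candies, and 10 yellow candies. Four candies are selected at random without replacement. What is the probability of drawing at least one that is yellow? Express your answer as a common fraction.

148/161

P(no yellow) = 13/23 × 12/22 × 11/21 × 10/20 = 17160/212520 = 13/161.
P(at least one) = 1 − 13/161 = 148/161.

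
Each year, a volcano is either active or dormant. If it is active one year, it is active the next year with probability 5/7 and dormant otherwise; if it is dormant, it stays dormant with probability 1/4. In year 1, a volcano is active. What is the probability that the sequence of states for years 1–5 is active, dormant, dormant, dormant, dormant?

1/224

Year 1 is given. For each transition, use the conditional probability from the current state:
P(dormant | active) = 2/7; P(dormant | dormant) = 1/4; P(dormant | dormant) = 1/4; P(dormant | dormant) = 1/4.
P = 2/7 × 1/4 × 1/4 × 1/4 = 2/448 = 1/224.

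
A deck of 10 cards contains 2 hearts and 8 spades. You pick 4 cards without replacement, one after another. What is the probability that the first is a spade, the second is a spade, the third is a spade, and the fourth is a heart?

2/15

Each draw changes the counts, so multiply the conditional probabilities along the sequence:
P = 8/10 × 7/9 × 6/8 × 2/7 = 672/5040 = 2/15.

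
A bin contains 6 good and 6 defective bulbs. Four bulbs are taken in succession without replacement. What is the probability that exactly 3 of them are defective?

One ordering (defective drawn first) has probability 6/12 × 5/11 × 4/10 × 6/9 = 720/11880 = 2/33.
There are C(4,3) = 4 such orderings, each equally likely, so P = 4 × 2/33 = 8/33.

8/33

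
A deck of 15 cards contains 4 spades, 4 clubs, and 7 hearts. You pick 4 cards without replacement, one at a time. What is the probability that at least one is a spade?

69/91

P(no spades) = 11/15 × 10/14 × 9/13 × 8/12 = 7920/32760 = 22/91.
P(at least one) = 1 − 22/91 = 69/91.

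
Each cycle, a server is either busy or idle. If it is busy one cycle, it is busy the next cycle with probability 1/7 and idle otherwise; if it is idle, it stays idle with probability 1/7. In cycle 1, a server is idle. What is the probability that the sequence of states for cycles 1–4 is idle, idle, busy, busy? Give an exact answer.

Cycle 1 is given. For each transition, use the conditional probability from the current state:
P(idle | idle) = 1/7; P(busy | idle) = 6/7; P(busy | busy) = 1/7.
P = 1/7 × 6/7 × 1/7 = 6/343.

6/343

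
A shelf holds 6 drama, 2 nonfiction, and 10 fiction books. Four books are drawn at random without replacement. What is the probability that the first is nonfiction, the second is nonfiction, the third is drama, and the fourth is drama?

1/1224

Chain rule:
P = 2/18 × 1/17 × 6/16 × 5/15 = 60/73440 = 1/1224.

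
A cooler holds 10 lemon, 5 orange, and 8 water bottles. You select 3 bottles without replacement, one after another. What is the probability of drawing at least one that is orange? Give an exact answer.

955/1771

P(no orange) = 18/23 × 17/22 × 16/21 = 4896/10626 = 816/1771.
P(at least one) = 1 − 816/1771 = 955/1771.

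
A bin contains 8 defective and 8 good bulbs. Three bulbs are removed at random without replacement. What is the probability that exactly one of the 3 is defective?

2/5

One ordering (defective drawn first) has probability 8/16 × 8/15 × 7/14 = 448/3360 = 2/15.
There are C(3,1) = 3 such orderings, each equally likely, so P = 3 × 2/15 = 2/5.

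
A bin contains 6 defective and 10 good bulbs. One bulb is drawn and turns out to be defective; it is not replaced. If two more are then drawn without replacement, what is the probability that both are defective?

With the first bulb removed, 5 defective remain out of 15.
P = 5/15 × 4/14 = 20/210 = 2/21.

2/21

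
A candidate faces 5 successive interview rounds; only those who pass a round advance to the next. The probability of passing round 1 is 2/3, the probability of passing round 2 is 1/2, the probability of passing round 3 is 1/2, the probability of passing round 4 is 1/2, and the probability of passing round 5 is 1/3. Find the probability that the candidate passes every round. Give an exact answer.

The events are sequential, so multiply the conditional probabilities:
P = 2/3 × 1/2 × 1/2 × 1/2 × 1/3 = 2/72 = 1/36.

1/36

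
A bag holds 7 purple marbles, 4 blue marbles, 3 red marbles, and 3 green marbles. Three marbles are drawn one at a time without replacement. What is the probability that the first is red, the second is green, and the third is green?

Each draw changes the counts, so multiply the conditional probabilities along the sequence:
P = 3/17 × 3/16 × 2/15 = 18/4080 = 3/680.

3/680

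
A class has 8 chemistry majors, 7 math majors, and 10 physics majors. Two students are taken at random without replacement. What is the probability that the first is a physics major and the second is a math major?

7/60

Chain rule:
P = 10/25 × 7/24 = 70/600 = 7/60.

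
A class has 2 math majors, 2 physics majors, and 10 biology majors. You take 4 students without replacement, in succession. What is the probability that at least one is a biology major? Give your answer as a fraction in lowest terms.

1000/1001

P(no biology majors) = 4/14 × 3/13 × 2/12 × 1/11 = 24/24024 = 1/1001.
P(at least one) = 1 − 1/1001 = 1000/1001.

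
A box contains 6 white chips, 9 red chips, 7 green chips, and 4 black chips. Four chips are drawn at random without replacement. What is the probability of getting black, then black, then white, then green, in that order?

21/14950

Multiply the probability of each draw given the previous ones:
P = 4/26 × 3/25 × 6/24 × 7/23 = 504/358800 = 21/14950.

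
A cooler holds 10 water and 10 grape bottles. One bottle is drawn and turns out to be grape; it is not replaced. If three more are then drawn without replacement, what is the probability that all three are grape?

After the first draw, 9 of the remaining 19 bottles are grape.
P = 9/19 × 8/18 × 7/17 = 504/5814 = 28/323.

28/323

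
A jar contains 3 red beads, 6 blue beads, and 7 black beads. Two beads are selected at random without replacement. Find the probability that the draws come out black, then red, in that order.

Chain rule:
P = 7/16 × 3/15 = 21/240 = 7/80.

7/80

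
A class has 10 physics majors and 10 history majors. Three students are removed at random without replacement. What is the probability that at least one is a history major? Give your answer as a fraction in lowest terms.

17/19

P(no history majors) = 10/20 × 9/19 × 8/18 = 720/6840 = 2/19.
P(at least one) = 1 − 2/19 = 17/19.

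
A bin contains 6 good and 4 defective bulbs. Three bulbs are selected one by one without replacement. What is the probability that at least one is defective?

P(no defective) = 6/10 × 5/9 × 4/8 = 120/720 = 1/6.
P(at least one) = 1 − 1/6 = 5/6.

5/6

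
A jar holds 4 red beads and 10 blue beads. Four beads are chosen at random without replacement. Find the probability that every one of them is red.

1/1001

P(all red) = 4/14 × 3/13 × 2/12 × 1/11 = 24/24024 = 1/1001.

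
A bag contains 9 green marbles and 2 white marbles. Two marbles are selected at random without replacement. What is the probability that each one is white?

1/55

P(all white) = 2/11 × 1/10 = 2/110 = 1/55.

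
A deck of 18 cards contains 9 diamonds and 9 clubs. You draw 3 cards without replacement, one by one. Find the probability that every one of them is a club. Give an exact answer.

7/68

P = 9/18 × 8/17 × 7/16 = 504/4896 = 7/68.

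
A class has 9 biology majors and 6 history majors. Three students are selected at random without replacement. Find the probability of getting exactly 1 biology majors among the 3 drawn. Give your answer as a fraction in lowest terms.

27/91

One ordering (a biology major drawn first) has probability 9/15 × 6/14 × 5/13 = 270/2730 = 9/91.
There are C(3,1) = 3 such orderings, each equally likely, so P = 3 × 9/91 = 27/91.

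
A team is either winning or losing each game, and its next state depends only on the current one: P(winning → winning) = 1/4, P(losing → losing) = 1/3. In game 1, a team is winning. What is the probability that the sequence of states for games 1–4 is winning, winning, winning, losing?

Game 1 is given. For each transition, use the conditional probability from the current state:
P(winning | winning) = 1/4; P(winning | winning) = 1/4; P(losing | winning) = 3/4.
P = 1/4 × 1/4 × 3/4 = 3/64.

3/64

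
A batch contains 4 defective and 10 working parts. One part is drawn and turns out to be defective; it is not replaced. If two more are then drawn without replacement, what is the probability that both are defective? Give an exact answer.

After the first draw, 3 of the remaining 13 parts are defective.
P = 3/13 × 2/12 = 6/156 = 1/26.

1/26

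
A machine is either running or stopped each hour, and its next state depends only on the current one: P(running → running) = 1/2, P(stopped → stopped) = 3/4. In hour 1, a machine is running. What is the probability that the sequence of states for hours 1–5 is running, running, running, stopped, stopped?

Hour 1 is given. For each transition, use the conditional probability from the current state:
P(running | running) = 1/2; P(running | running) = 1/2; P(stopped | running) = 1/2; P(stopped | stopped) = 3/4.
P = 1/2 × 1/2 × 1/2 × 3/4 = 3/32.

3/32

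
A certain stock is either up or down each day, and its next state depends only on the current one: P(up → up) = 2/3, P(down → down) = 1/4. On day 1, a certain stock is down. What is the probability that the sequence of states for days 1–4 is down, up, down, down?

1/16

Day 1 is given. For each transition, use the conditional probability from the current state:
P(up | down) = 3/4; P(down | up) = 1/3; P(down | down) = 1/4.
P = 3/4 × 1/3 × 1/4 = 3/48 = 1/16.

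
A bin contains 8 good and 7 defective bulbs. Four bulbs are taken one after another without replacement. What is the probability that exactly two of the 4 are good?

28/65

One ordering (good drawn first) has probability 8/15 × 7/14 × 7/13 × 6/12 = 2352/32760 = 14/195.
There are C(4,2) = 6 such orderings, each equally likely, so P = 6 × 14/195 = 28/65.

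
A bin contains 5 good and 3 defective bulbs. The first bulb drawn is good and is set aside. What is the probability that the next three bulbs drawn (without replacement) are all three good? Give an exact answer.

After the first draw, 4 of the remaining 7 bulbs are good.
P = 4/7 × 3/6 × 2/5 = 24/210 = 4/35.

4/35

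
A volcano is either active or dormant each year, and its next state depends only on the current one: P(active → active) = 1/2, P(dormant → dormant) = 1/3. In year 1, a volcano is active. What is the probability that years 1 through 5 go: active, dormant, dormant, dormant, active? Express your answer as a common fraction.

1/27

Year 1 is given. For each transition, use the conditional probability from the current state:
P(dormant | active) = 1/2; P(dormant | dormant) = 1/3; P(dormant | dormant) = 1/3; P(active | dormant) = 2/3.
P = 1/2 × 1/3 × 1/3 × 2/3 = 2/54 = 1/27.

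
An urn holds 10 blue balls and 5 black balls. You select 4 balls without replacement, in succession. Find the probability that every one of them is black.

1/273

P(every draw is black) = 5/15 × 4/14 × 3/13 × 2/12 = 120/32760 = 1/273.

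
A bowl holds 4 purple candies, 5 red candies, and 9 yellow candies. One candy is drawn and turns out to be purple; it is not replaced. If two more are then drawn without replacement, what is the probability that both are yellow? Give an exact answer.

9/34

With the first candy removed, 9 yellow remain out of 17.
P = 9/17 × 8/16 = 72/272 = 9/34.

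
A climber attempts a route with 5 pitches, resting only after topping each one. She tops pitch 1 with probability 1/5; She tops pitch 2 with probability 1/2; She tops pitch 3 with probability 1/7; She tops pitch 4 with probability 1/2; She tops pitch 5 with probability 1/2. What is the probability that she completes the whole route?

Each stage is reached only if all earlier stages succeed, so
P = 1/5 × 1/2 × 1/7 × 1/2 × 1/2 = 1/280.

1/280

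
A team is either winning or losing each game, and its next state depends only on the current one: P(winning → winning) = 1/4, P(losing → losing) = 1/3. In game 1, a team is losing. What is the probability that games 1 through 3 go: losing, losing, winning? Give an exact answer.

2/9

Game 1 is given. For each transition, use the conditional probability from the current state:
P(losing | losing) = 1/3; P(winning | losing) = 2/3.
P = 1/3 × 2/3 = 2/9.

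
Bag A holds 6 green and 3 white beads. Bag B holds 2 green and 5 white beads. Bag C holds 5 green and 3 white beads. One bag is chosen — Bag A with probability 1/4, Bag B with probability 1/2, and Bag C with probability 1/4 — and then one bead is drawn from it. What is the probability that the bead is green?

From Bag A: P(green) = 6/9.
From Bag B: P(green) = 2/7.
From Bag C: P(green) = 5/8.
Total probability = (1/4)(6/9) + (1/2)(2/7) + (1/4)(5/8) = 313/672.

313/672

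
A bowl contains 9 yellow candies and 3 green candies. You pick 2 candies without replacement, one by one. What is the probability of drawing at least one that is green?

5/11

P(no green) = 9/12 × 8/11 = 72/132 = 6/11.
P(at least one) = 1 − 6/11 = 5/11.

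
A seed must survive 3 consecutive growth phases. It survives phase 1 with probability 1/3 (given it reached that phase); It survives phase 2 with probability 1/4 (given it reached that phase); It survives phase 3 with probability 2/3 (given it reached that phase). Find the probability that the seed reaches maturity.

Multiplying along the chain,
P = 1/3 × 1/4 × 2/3 = 2/36 = 1/18.

1/18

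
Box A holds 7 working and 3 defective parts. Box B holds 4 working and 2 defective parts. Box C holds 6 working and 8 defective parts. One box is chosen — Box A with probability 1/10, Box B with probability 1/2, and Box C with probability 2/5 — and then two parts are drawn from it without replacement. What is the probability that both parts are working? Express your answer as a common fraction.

From Box A: P(both working) = (7/10)(6/9) = 7/15.
From Box B: P(both working) = (4/6)(3/5) = 2/5.
From Box C: P(both working) = (6/14)(5/13) = 15/91.
Total probability = (1/10)(7/15) + (1/2)(2/5) + (2/5)(15/91) = 4267/13650.

4267/13650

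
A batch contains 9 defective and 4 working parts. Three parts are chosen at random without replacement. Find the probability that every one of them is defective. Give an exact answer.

P(every draw is defective) = 9/13 × 8/12 × 7/11 = 504/1716 = 42/143.

42/143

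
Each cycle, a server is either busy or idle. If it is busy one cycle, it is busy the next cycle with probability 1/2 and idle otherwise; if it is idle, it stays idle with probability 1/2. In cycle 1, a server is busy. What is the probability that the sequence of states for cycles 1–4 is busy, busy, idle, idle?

1/8

Cycle 1 is given. For each transition, use the conditional probability from the current state:
P(busy | busy) = 1/2; P(idle | busy) = 1/2; P(idle | idle) = 1/2.
P = 1/2 × 1/2 × 1/2 = 1/8.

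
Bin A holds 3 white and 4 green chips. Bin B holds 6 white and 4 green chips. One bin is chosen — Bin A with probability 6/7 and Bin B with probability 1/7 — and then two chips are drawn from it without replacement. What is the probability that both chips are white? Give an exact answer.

25/147

From Bin A: P(both white) = (3/7)(2/6) = 1/7.
From Bin B: P(both white) = (6/10)(5/9) = 1/3.
Total probability = (6/7)(1/7) + (1/7)(1/3) = 25/147.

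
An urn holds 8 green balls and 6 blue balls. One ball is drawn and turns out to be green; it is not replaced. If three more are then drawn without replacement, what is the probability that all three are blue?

10/143

With the first ball removed, 6 blue remain out of 13.
P = 6/13 × 5/12 × 4/11 = 120/1716 = 10/143.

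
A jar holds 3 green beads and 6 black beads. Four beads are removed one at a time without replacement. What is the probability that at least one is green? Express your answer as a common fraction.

37/42

P(no green) = 6/9 × 5/8 × 4/7 × 3/6 = 360/3024 = 5/42.
P(at least one) = 1 − 5/42 = 37/42.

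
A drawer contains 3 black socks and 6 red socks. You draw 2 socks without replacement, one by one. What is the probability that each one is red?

P = 6/9 × 5/8 = 30/72 = 5/12.

5/12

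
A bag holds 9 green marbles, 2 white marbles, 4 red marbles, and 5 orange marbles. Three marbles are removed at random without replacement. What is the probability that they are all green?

P(all green) = 9/20 × 8/19 × 7/18 = 504/6840 = 7/95.

7/95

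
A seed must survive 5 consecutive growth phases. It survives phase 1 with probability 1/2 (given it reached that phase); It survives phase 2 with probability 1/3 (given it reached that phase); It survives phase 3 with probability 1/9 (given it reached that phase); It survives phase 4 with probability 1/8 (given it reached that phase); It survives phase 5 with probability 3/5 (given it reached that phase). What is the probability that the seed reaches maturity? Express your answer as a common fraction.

1/720

The events are sequential, so multiply the conditional probabilities:
P = 1/2 × 1/3 × 1/9 × 1/8 × 3/5 = 3/2160 = 1/720.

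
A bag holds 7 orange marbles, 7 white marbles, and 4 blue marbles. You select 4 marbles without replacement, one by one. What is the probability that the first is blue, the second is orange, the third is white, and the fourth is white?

49/3060

Each draw changes the counts, so multiply the conditional probabilities along the sequence:
P = 4/18 × 7/17 × 7/16 × 6/15 = 1176/73440 = 49/3060.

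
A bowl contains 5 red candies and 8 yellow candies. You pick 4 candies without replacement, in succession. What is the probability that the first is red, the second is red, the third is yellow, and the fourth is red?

4/143

Chain rule:
P = 5/13 × 4/12 × 8/11 × 3/10 = 480/17160 = 4/143.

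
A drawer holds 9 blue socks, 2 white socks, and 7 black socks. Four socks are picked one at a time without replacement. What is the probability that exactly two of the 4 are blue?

One ordering (blue drawn first) has probability 9/18 × 8/17 × 9/16 × 8/15 = 5184/73440 = 6/85.
There are C(4,2) = 6 such orderings, each equally likely, so P = 6 × 6/85 = 36/85.

36/85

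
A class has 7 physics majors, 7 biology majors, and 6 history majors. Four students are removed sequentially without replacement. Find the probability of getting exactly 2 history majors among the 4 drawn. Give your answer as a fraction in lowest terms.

91/323

One ordering (history majors drawn first) has probability 6/20 × 5/19 × 14/18 × 13/17 = 5460/116280 = 91/1938.
There are C(4,2) = 6 such orderings, each equally likely, so P = 6 × 91/1938 = 91/323.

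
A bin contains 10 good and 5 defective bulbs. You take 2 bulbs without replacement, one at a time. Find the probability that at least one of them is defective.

P(no defective) = 10/15 × 9/14 = 90/210 = 3/7.
P(at least one) = 1 − 3/7 = 4/7.

4/7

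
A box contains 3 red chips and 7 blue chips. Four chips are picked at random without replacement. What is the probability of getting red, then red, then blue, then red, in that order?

1/120

Multiply the probability of each draw given the previous ones:
P = 3/10 × 2/9 × 7/8 × 1/7 = 42/5040 = 1/120.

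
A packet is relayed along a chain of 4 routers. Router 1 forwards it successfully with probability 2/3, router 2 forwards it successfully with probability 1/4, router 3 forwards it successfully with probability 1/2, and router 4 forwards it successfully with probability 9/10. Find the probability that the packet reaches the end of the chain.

Multiplying along the chain,
P = 2/3 × 1/4 × 1/2 × 9/10 = 18/240 = 3/40.

3/40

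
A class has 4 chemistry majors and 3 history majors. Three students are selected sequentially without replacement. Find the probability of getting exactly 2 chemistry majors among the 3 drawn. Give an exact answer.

18/35

One ordering (chemistry majors drawn first) has probability 4/7 × 3/6 × 3/5 = 36/210 = 6/35.
There are C(3,2) = 3 such orderings, each equally likely, so P = 3 × 6/35 = 18/35.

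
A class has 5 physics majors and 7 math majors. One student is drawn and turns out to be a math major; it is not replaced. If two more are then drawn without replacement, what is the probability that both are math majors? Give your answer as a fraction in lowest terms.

3/11

With the first student removed, 6 math majors remain out of 11.
P = 6/11 × 5/10 = 30/110 = 3/11.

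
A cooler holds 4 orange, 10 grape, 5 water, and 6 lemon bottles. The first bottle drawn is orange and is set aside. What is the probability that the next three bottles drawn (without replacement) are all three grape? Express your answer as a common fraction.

After the first draw, 10 of the remaining 24 bottles are grape.
P = 10/24 × 9/23 × 8/22 = 720/12144 = 15/253.

15/253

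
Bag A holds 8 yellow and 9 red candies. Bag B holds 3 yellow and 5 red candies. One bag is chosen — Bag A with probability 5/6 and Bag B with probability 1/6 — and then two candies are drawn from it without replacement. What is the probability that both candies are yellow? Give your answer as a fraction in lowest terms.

From Bag A: P(both yellow) = (8/17)(7/16) = 7/34.
From Bag B: P(both yellow) = (3/8)(2/7) = 3/28.
Total probability = (5/6)(7/34) + (1/6)(3/28) = 541/2856.

541/2856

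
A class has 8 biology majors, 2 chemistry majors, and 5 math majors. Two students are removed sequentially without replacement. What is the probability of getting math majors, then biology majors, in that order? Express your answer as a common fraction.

Multiply the probability of each draw given the previous ones:
P = 5/15 × 8/14 = 40/210 = 4/21.

4/21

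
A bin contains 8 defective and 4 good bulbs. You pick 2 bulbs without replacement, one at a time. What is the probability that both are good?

P = 4/12 × 3/11 = 12/132 = 1/11.

1/11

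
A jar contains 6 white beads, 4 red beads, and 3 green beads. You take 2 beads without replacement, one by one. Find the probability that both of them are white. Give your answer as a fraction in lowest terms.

P(all white) = 6/13 × 5/12 = 30/156 = 5/26.

5/26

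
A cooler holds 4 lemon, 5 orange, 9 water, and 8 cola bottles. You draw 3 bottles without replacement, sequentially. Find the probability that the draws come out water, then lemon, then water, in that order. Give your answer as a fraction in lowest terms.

Each draw changes the counts, so multiply the conditional probabilities along the sequence:
P = 9/26 × 4/25 × 8/24 = 288/15600 = 6/325.

6/325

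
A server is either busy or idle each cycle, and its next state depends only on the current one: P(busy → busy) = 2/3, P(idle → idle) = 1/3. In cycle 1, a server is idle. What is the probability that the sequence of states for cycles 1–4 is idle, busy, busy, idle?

4/27

Cycle 1 is given. For each transition, use the conditional probability from the current state:
P(busy | idle) = 2/3; P(busy | busy) = 2/3; P(idle | busy) = 1/3.
P = 2/3 × 2/3 × 1/3 = 4/27.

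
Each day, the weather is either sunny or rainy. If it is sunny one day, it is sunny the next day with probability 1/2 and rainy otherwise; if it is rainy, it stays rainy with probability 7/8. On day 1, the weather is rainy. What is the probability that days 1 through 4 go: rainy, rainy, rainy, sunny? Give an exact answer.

49/512

Day 1 is given. For each transition, use the conditional probability from the current state:
P(rainy | rainy) = 7/8; P(rainy | rainy) = 7/8; P(sunny | rainy) = 1/8.
P = 7/8 × 7/8 × 1/8 = 49/512.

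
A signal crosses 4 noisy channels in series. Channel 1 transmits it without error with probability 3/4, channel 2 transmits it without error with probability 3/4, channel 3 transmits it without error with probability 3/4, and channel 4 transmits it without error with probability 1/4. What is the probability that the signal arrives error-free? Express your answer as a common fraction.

27/256

Multiplying along the chain,
P = 3/4 × 3/4 × 3/4 × 1/4 = 27/256.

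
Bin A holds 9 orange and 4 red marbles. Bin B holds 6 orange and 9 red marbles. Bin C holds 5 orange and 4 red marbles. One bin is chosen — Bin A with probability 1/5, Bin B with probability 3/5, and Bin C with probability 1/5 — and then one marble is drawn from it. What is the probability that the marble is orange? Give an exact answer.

1432/2925

From Bin A: P(orange) = 9/13.
From Bin B: P(orange) = 6/15.
From Bin C: P(orange) = 5/9.
Total probability = (1/5)(9/13) + (3/5)(6/15) + (1/5)(5/9) = 1432/2925.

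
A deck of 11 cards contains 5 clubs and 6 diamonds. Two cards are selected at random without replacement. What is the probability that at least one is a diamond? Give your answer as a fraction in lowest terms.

9/11

P(no diamonds) = 5/11 × 4/10 = 20/110 = 2/11.
P(at least one) = 1 − 2/11 = 9/11.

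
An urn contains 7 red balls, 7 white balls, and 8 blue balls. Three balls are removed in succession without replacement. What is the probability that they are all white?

1/44

P(all white) = 7/22 × 6/21 × 5/20 = 210/9240 = 1/44.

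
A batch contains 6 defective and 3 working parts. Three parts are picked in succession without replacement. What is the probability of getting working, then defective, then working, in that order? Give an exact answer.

1/14

Multiply the probability of each draw given the previous ones:
P = 3/9 × 6/8 × 2/7 = 36/504 = 1/14.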